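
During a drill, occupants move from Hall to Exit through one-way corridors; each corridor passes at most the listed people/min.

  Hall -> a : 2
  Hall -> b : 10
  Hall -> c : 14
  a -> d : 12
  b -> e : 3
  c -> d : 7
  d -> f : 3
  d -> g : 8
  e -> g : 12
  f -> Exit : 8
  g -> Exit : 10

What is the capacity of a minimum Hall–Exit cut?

Augment Hall→a→d→f→Exit: bottleneck 2, flow now 2.
Augment Hall→b→e→g→Exit: bottleneck 3, flow now 5.
Augment Hall→c→d→f→Exit: bottleneck 1, flow now 6.
Augment Hall→c→d→g→Exit: bottleneck 6, flow now 12.
No augmenting path remains; maximum flow = 12.
By max-flow min-cut, the minimum cut capacity equals the max flow.
In the residual graph, reachable from Hall: {Hall, b, c}.
Min-cut edges: Hall→a (2), b→e (3), c→d (7); capacity 2 + 3 + 7 = 12.

12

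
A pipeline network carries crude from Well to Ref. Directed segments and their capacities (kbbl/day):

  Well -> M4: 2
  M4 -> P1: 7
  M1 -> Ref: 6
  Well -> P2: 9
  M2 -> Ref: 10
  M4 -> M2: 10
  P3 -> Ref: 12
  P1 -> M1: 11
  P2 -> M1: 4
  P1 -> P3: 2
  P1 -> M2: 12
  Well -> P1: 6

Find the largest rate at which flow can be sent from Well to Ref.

12

Augment Well→P1→M2→Ref: bottleneck 6, flow now 6.
Augment Well→P2→M1→Ref: bottleneck 4, flow now 10.
Augment Well→M4→M2→Ref: bottleneck 2, flow now 12.
No augmenting path remains; maximum flow = 12.
In the residual graph, reachable from Well: {Well, P2}.
Min-cut edges: Well→P1 (6), Well→M4 (2), P2→M1 (4); capacity 6 + 2 + 4 = 12.
This cut is saturated, so no flow can exceed 12.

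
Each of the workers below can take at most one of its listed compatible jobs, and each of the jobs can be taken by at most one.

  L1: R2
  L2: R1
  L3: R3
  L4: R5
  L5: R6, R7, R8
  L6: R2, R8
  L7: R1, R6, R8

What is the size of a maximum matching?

Unit-capacity flow: source→left, listed edges, right→sink; max matching = max flow.
Augmenting path L1→R2 (+1); matched 1.
Augmenting path L2→R1 (+1); matched 2.
Augmenting path L3→R3 (+1); matched 3.
Augmenting path L4→R5 (+1); matched 4.
Augmenting path L5→R6 (+1); matched 5.
Augmenting path L6→R8 (+1); matched 6.
Augmenting path L7→R6→L5→R7 (+1); matched 7.
No augmenting path remains; maximum matching = 7.
König certificate: {L1, L2, L3, L4, L5, L6, L7} is a vertex cover of size 7 (every listed pair touches it), so no matching can be larger.

7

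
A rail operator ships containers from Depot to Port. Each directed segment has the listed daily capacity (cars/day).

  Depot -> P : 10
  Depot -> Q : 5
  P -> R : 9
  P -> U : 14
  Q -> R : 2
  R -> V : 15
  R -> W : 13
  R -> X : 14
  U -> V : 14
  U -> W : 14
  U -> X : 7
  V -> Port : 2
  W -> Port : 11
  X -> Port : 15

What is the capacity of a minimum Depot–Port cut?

Augment Depot→P→R→V→Port: bottleneck 2, flow now 2.
Augment Depot→P→R→W→Port: bottleneck 7, flow now 9.
Augment Depot→P→U→W→Port: bottleneck 1, flow now 10.
Augment Depot→Q→R→W→Port: bottleneck 2, flow now 12.
No augmenting path remains; maximum flow = 12.
By max-flow min-cut, the minimum cut capacity equals the max flow.
In the residual graph, reachable from Depot: {Depot, Q}.
Min-cut edges: Depot→P (10), Q→R (2); capacity 10 + 2 = 12.

12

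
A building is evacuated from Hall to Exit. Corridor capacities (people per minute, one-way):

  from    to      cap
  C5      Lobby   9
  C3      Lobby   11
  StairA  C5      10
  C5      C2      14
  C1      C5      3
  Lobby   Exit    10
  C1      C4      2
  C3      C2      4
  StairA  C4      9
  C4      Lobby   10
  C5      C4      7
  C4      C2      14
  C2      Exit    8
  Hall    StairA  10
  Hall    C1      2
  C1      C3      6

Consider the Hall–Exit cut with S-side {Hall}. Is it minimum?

Yes — it is a minimum cut (capacity 12).

Given cut capacity: 10 + 2 = 12.
Augment Hall→StairA→C4→Lobby→Exit: bottleneck 9, flow now 9.
Augment Hall→StairA→C5→Lobby→Exit: bottleneck 1, flow now 10.
Augment Hall→C1→C3→C2→Exit: bottleneck 2, flow now 12.
No augmenting path remains; maximum flow = 12.
Cut capacity 12 equals the max flow, so it is a minimum cut.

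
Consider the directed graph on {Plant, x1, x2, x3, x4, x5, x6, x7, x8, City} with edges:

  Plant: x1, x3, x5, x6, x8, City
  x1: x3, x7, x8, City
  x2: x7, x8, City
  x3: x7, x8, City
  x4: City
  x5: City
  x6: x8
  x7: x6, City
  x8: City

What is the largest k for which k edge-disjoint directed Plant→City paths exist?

Assign every edge capacity 1; by Menger, the answer equals the max flow.
Path Plant→City (+1); total 1.
Path Plant→x1→City (+1); total 2.
Path Plant→x3→City (+1); total 3.
Path Plant→x5→City (+1); total 4.
Path Plant→x8→City (+1); total 5.
No residual Plant→City path; max flow = 5.
Certifying cut of size 5: {Plant→City, Plant→x1, Plant→x3, Plant→x5, x8→City}.

5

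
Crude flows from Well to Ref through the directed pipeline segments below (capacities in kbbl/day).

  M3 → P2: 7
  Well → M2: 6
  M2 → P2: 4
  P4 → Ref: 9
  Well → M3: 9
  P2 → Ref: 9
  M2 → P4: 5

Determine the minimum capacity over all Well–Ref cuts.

Augment Well→M3→P2→Ref: bottleneck 7, flow now 7.
Augment Well→M2→P4→Ref: bottleneck 5, flow now 12.
Augment Well→M2→P2→Ref: bottleneck 1, flow now 13.
No augmenting path remains; maximum flow = 13.
By max-flow min-cut, the minimum cut capacity equals the max flow.
In the residual graph, reachable from Well: {Well, M3}.
Min-cut edges: Well→M2 (6), M3→P2 (7); capacity 6 + 7 = 13.

13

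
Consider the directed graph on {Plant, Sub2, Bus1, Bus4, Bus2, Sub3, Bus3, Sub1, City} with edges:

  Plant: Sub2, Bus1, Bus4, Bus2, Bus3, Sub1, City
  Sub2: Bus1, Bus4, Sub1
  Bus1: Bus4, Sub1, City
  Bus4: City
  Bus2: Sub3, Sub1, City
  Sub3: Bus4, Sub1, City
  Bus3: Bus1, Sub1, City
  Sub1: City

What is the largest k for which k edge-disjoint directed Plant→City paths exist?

Assign every edge capacity 1; by Menger, the answer equals the max flow.
Path Plant→City (+1); total 1.
Path Plant→Bus1→City (+1); total 2.
Path Plant→Bus4→City (+1); total 3.
Path Plant→Bus2→City (+1); total 4.
Path Plant→Bus3→City (+1); total 5.
Path Plant→Sub1→City (+1); total 6.
No residual Plant→City path; max flow = 6.
Certifying cut of size 6: {Bus1→City, Bus4→City, Plant→Bus2, Plant→Bus3, Plant→City, Sub1→City}.

6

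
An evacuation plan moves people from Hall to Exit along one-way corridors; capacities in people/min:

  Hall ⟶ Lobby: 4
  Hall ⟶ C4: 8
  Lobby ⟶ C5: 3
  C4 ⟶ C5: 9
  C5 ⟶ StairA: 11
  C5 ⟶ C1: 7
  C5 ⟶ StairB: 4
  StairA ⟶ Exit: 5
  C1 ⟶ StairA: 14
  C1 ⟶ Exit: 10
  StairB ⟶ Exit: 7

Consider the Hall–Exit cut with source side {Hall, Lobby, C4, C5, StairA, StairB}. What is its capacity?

19

Edges leaving {Hall, Lobby, C4, C5, StairA, StairB}: C5→C1 (7), StairA→Exit (5), StairB→Exit (7).
Cut capacity = 7 + 5 + 7 = 19.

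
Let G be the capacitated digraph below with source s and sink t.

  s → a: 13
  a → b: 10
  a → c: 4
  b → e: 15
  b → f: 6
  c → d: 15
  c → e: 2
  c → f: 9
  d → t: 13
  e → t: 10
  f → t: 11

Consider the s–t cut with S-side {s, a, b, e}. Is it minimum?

Given cut capacity: 4 + 6 + 10 = 20.
Augment s→a→b→e→t: bottleneck 10, flow now 10.
Augment s→a→c→d→t: bottleneck 3, flow now 13.
No augmenting path remains; maximum flow = 13.
In the residual graph, reachable from s: {s}.
Min-cut edges: s→a (13); capacity 13 = 13.
Cut capacity 20 exceeds the max flow 13, so it is not minimum.

No — its capacity is 20, but the minimum cut has capacity 13.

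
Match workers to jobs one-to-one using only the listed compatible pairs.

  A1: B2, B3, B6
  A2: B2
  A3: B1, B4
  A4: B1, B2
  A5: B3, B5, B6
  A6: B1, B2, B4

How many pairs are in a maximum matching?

Unit-capacity flow: source→left, listed edges, right→sink; max matching = max flow.
Augmenting path A1→B2 (+1); matched 1.
Augmenting path A3→B1 (+1); matched 2.
Augmenting path A5→B3 (+1); matched 3.
Augmenting path A6→B4 (+1); matched 4.
Augmenting path A2→B2→A1→B6 (+1); matched 5.
No augmenting path remains; maximum matching = 5.
König certificate: {A1, A5, B1, B2, B4} is a vertex cover of size 5 (every listed pair touches it), so no matching can be larger.

5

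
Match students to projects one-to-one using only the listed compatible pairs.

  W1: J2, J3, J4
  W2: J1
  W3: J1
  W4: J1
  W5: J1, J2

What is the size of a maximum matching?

3

Unit-capacity flow: source→left, listed edges, right→sink; max matching = max flow.
Augmenting path W1→J2 (+1); matched 1.
Augmenting path W2→J1 (+1); matched 2.
Augmenting path W5→J2→W1→J3 (+1); matched 3.
No augmenting path remains; maximum matching = 3.
König certificate: {W1, W5, J1} is a vertex cover of size 3 (every listed pair touches it), so no matching can be larger.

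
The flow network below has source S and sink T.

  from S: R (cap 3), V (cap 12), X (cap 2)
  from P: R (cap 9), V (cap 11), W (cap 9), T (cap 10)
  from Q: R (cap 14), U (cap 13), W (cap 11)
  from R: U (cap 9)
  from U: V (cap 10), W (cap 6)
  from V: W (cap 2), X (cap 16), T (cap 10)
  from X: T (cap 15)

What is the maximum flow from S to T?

Augment S→V→T: bottleneck 10, flow now 10.
Augment S→X→T: bottleneck 2, flow now 12.
Augment S→V→X→T: bottleneck 2, flow now 14.
Augment S→R→U→V→X→T: bottleneck 3, flow now 17.
No augmenting path remains; maximum flow = 17.
In the residual graph, reachable from S: {S}.
Min-cut edges: S→R (3), S→V (12), S→X (2); capacity 3 + 12 + 2 = 17.
This cut is saturated, so no flow can exceed 17.

17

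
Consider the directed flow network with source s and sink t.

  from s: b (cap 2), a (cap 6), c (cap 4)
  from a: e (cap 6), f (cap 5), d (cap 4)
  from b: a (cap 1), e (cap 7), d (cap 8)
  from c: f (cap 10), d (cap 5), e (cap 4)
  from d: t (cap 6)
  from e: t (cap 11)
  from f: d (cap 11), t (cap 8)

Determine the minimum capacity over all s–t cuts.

12

Augment s→a→d→t: bottleneck 4, flow now 4.
Augment s→a→e→t: bottleneck 2, flow now 6.
Augment s→b→d→t: bottleneck 2, flow now 8.
Augment s→c→e→t: bottleneck 4, flow now 12.
No augmenting path remains; maximum flow = 12.
By max-flow min-cut, the minimum cut capacity equals the max flow.
In the residual graph, reachable from s: {s}.
Min-cut edges: s→a (6), s→b (2), s→c (4); capacity 6 + 2 + 4 = 12.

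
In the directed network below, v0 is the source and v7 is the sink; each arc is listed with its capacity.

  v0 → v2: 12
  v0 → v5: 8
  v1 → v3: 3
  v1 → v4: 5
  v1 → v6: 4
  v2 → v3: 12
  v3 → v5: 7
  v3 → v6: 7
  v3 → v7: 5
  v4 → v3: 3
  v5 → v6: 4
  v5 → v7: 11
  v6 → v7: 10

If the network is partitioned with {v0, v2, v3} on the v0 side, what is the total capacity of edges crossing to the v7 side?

Edges leaving {v0, v2, v3}: v0→v5 (8), v3→v5 (7), v3→v6 (7), v3→v7 (5).
Cut capacity = 8 + 7 + 7 + 5 = 27.

27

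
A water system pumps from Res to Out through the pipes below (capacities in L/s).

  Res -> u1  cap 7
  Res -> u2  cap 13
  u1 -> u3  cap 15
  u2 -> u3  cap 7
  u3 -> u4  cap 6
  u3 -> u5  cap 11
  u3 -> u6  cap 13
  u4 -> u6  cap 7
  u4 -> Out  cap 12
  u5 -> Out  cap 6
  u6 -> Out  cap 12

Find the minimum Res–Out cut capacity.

Augment Res→u1→u3→u4→Out: bottleneck 6, flow now 6.
Augment Res→u1→u3→u5→Out: bottleneck 1, flow now 7.
Augment Res→u2→u3→u5→Out: bottleneck 5, flow now 12.
Augment Res→u2→u3→u6→Out: bottleneck 2, flow now 14.
No augmenting path remains; maximum flow = 14.
By max-flow min-cut, the minimum cut capacity equals the max flow.
In the residual graph, reachable from Res: {Res, u2}.
Min-cut edges: Res→u1 (7), u2→u3 (7); capacity 7 + 7 = 14.

14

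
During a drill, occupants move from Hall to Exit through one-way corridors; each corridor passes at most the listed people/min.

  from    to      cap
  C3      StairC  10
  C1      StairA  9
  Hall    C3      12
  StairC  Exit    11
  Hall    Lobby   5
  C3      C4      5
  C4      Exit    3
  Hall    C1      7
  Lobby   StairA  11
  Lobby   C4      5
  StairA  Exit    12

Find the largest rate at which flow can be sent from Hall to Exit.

24

Augment Hall→C1→StairA→Exit: bottleneck 7, flow now 7.
Augment Hall→Lobby→StairA→Exit: bottleneck 5, flow now 12.
Augment Hall→C3→C4→Exit: bottleneck 3, flow now 15.
Augment Hall→C3→StairC→Exit: bottleneck 9, flow now 24.
No augmenting path remains; maximum flow = 24.
In the residual graph, reachable from Hall: {Hall}.
Min-cut edges: Hall→C1 (7), Hall→Lobby (5), Hall→C3 (12); capacity 7 + 5 + 12 = 24.
This cut is saturated, so no flow can exceed 24.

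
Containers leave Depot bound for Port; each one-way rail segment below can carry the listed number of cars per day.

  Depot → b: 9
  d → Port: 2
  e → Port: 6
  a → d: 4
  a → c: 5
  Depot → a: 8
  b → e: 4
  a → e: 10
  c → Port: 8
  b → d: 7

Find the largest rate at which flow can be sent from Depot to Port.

Augment Depot→a→c→Port: bottleneck 5, flow now 5.
Augment Depot→a→d→Port: bottleneck 2, flow now 7.
Augment Depot→a→e→Port: bottleneck 1, flow now 8.
Augment Depot→b→e→Port: bottleneck 4, flow now 12.
Augment Depot→b→d→a→e→Port: bottleneck 1, flow now 13. (uses reverse residual edge)
No augmenting path remains; maximum flow = 13.
In the residual graph, reachable from Depot: {Depot, a, b, d, e}.
Min-cut edges: a→c (5), d→Port (2), e→Port (6); capacity 5 + 2 + 6 = 13.
This cut is saturated, so no flow can exceed 13.

13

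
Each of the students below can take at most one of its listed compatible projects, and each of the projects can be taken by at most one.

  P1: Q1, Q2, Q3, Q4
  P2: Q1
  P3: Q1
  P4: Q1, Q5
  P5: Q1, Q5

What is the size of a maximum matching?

Unit-capacity flow: source→left, listed edges, right→sink; max matching = max flow.
Augmenting path P1→Q1 (+1); matched 1.
Augmenting path P4→Q5 (+1); matched 2.
Augmenting path P2→Q1→P1→Q2 (+1); matched 3.
No augmenting path remains; maximum matching = 3.
König certificate: {P1, Q1, Q5} is a vertex cover of size 3 (every listed pair touches it), so no matching can be larger.

3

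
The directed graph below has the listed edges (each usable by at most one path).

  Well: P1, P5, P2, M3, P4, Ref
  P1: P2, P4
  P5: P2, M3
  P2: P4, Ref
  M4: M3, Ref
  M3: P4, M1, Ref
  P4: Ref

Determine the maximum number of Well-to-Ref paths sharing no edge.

Assign every edge capacity 1; by Menger, the answer equals the max flow.
Path Well→Ref (+1); total 1.
Path Well→P2→Ref (+1); total 2.
Path Well→M3→Ref (+1); total 3.
Path Well→P4→Ref (+1); total 4.
No residual Well→Ref path; max flow = 4.
Certifying cut of size 4: {M3→Ref, P2→Ref, P4→Ref, Well→Ref}.

4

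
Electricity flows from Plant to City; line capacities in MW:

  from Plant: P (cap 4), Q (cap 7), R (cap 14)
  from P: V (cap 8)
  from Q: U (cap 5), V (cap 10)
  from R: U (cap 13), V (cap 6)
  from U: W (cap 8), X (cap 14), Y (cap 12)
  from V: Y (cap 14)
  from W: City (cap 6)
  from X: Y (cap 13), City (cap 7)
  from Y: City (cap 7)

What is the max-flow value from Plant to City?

Augment Plant→P→V→Y→City: bottleneck 4, flow now 4.
Augment Plant→Q→U→W→City: bottleneck 5, flow now 9.
Augment Plant→Q→V→Y→City: bottleneck 2, flow now 11.
Augment Plant→R→U→W→City: bottleneck 1, flow now 12.
Augment Plant→R→U→X→City: bottleneck 7, flow now 19.
Augment Plant→R→U→Y→City: bottleneck 1, flow now 20.
No augmenting path remains; maximum flow = 20.
In the residual graph, reachable from Plant: {Plant, P, Q, R, U, V, W, X, Y}.
Min-cut edges: W→City (6), X→City (7), Y→City (7); capacity 6 + 7 + 7 = 20.
This cut is saturated, so no flow can exceed 20.

20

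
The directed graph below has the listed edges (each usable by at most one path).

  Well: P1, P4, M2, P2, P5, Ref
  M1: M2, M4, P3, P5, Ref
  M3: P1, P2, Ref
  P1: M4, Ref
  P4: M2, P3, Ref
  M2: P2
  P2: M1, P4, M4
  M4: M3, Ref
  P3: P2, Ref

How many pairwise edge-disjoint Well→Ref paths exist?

5

Assign every edge capacity 1; by Menger, the answer equals the max flow.
Path Well→Ref (+1); total 1.
Path Well→P1→Ref (+1); total 2.
Path Well→P4→Ref (+1); total 3.
Path Well→P2→M1→Ref (+1); total 4.
Path Well→M2→P2→M4→Ref (+1); total 5.
No residual Well→Ref path; max flow = 5.
Certifying cut of size 5: {Well→M2, Well→P1, Well→P2, Well→P4, Well→Ref}.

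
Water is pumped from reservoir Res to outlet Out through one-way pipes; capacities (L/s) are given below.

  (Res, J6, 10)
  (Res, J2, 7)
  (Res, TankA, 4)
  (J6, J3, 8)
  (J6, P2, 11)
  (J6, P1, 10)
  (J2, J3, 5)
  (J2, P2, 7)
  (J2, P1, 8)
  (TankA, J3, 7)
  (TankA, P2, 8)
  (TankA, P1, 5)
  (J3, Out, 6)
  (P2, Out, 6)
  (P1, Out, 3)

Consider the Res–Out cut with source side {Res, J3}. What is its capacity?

27

Edges leaving {Res, J3}: Res→J6 (10), Res→J2 (7), Res→TankA (4), J3→Out (6).
Cut capacity = 10 + 7 + 4 + 6 = 27.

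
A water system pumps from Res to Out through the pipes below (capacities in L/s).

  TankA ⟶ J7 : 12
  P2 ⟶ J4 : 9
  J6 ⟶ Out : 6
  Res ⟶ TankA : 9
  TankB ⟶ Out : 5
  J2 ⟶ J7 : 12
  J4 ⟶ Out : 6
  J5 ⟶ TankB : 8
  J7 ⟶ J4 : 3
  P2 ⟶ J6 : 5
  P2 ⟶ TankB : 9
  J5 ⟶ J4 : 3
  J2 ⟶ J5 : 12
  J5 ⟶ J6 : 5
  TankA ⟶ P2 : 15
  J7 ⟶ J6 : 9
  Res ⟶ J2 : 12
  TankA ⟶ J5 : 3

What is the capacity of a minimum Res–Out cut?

Augment Res→J2→J5→J6→Out: bottleneck 5, flow now 5.
Augment Res→J2→J5→TankB→Out: bottleneck 5, flow now 10.
Augment Res→J2→J5→J4→Out: bottleneck 2, flow now 12.
Augment Res→TankA→P2→J6→Out: bottleneck 1, flow now 13.
Augment Res→TankA→P2→J4→Out: bottleneck 4, flow now 17.
No augmenting path remains; maximum flow = 17.
By max-flow min-cut, the minimum cut capacity equals the max flow.
In the residual graph, reachable from Res: {Res, J2, TankA, P2, J5, J7, J6, TankB, J4}.
Min-cut edges: J6→Out (6), TankB→Out (5), J4→Out (6); capacity 6 + 5 + 6 = 17.

17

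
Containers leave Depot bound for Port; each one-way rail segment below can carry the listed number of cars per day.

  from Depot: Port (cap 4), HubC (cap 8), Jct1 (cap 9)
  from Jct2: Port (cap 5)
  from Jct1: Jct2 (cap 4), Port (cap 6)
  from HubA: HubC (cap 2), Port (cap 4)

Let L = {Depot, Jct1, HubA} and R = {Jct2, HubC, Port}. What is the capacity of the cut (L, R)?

28

Edges leaving {Depot, Jct1, HubA}: Depot→HubC (8), Depot→Port (4), Jct1→Jct2 (4), Jct1→Port (6), HubA→HubC (2), HubA→Port (4).
Cut capacity = 8 + 4 + 4 + 6 + 2 + 4 = 28.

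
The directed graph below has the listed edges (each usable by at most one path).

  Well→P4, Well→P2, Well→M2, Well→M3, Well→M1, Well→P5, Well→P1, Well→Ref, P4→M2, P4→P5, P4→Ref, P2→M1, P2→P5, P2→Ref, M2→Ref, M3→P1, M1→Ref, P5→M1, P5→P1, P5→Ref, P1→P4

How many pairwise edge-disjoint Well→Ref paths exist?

6

Assign every edge capacity 1; by Menger, the answer equals the max flow.
Path Well→Ref (+1); total 1.
Path Well→P4→Ref (+1); total 2.
Path Well→P2→Ref (+1); total 3.
Path Well→M2→Ref (+1); total 4.
Path Well→M1→Ref (+1); total 5.
Path Well→P5→Ref (+1); total 6.
No residual Well→Ref path; max flow = 6.
Certifying cut of size 6: {M1→Ref, M2→Ref, P4→Ref, P5→Ref, Well→P2, Well→Ref}.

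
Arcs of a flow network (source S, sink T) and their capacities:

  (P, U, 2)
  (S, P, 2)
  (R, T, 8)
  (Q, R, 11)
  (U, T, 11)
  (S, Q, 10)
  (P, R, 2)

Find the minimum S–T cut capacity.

Augment S→P→R→T: bottleneck 2, flow now 2.
Augment S→Q→R→T: bottleneck 6, flow now 8.
Augment S→Q→R→P→U→T: bottleneck 2, flow now 10. (uses reverse residual edge)
No augmenting path remains; maximum flow = 10.
By max-flow min-cut, the minimum cut capacity equals the max flow.
In the residual graph, reachable from S: {S, Q, R}.
Min-cut edges: S→P (2), R→T (8); capacity 2 + 8 = 10.

10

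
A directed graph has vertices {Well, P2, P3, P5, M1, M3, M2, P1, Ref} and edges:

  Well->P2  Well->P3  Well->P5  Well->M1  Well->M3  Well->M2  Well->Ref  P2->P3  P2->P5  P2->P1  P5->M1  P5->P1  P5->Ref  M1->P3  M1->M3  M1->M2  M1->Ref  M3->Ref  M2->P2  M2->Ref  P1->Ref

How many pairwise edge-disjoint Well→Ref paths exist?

Assign every edge capacity 1; by Menger, the answer equals the max flow.
Path Well→Ref (+1); total 1.
Path Well→P5→Ref (+1); total 2.
Path Well→M1→Ref (+1); total 3.
Path Well→M3→Ref (+1); total 4.
Path Well→M2→Ref (+1); total 5.
Path Well→P2→P1→Ref (+1); total 6.
No residual Well→Ref path; max flow = 6.
Certifying cut of size 6: {Well→M1, Well→M2, Well→M3, Well→P2, Well→P5, Well→Ref}.

6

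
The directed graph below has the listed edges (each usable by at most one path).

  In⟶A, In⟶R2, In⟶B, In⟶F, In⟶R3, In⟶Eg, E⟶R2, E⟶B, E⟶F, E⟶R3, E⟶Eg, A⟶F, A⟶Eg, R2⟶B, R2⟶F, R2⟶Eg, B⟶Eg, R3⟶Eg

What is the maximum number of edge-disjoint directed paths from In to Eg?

Assign every edge capacity 1; by Menger, the answer equals the max flow.
Path In→Eg (+1); total 1.
Path In→A→Eg (+1); total 2.
Path In→R2→Eg (+1); total 3.
Path In→B→Eg (+1); total 4.
Path In→R3→Eg (+1); total 5.
No residual In→Eg path; max flow = 5.
Certifying cut of size 5: {In→A, In→B, In→Eg, In→R2, In→R3}.

5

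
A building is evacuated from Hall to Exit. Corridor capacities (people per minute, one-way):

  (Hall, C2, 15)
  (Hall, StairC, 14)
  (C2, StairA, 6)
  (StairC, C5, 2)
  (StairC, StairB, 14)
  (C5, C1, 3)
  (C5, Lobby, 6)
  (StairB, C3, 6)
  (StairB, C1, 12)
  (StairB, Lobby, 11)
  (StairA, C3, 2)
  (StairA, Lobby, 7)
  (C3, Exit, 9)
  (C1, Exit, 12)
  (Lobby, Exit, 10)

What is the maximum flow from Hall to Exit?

Augment Hall→C2→StairA→C3→Exit: bottleneck 2, flow now 2.
Augment Hall→C2→StairA→Lobby→Exit: bottleneck 4, flow now 6.
Augment Hall→StairC→C5→C1→Exit: bottleneck 2, flow now 8.
Augment Hall→StairC→StairB→C3→Exit: bottleneck 6, flow now 14.
Augment Hall→StairC→StairB→C1→Exit: bottleneck 6, flow now 20.
No augmenting path remains; maximum flow = 20.
In the residual graph, reachable from Hall: {Hall, C2}.
Min-cut edges: Hall→StairC (14), C2→StairA (6); capacity 14 + 6 = 20.
This cut is saturated, so no flow can exceed 20.

20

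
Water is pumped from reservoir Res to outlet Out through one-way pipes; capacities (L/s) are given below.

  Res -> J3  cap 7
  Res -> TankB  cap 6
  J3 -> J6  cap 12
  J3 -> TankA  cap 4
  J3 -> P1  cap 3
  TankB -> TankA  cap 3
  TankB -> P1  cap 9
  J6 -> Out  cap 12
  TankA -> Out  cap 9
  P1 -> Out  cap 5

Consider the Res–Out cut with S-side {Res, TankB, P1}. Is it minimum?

No — its capacity is 15, but the minimum cut has capacity 13.

Given cut capacity: 7 + 3 + 5 = 15.
Augment Res→J3→J6→Out: bottleneck 7, flow now 7.
Augment Res→TankB→TankA→Out: bottleneck 3, flow now 10.
Augment Res→TankB→P1→Out: bottleneck 3, flow now 13.
No augmenting path remains; maximum flow = 13.
In the residual graph, reachable from Res: {Res}.
Min-cut edges: Res→J3 (7), Res→TankB (6); capacity 7 + 6 = 13.
Cut capacity 15 exceeds the max flow 13, so it is not minimum.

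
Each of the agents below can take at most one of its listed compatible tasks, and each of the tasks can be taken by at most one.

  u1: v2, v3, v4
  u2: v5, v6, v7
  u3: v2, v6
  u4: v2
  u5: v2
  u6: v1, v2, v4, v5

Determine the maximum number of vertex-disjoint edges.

Unit-capacity flow: source→left, listed edges, right→sink; max matching = max flow.
Augmenting path u1→v2 (+1); matched 1.
Augmenting path u2→v5 (+1); matched 2.
Augmenting path u3→v6 (+1); matched 3.
Augmenting path u6→v1 (+1); matched 4.
Augmenting path u4→v2→u1→v3 (+1); matched 5.
No augmenting path remains; maximum matching = 5.
König certificate: {u1, u2, u3, u6, v2} is a vertex cover of size 5 (every listed pair touches it), so no matching can be larger.

5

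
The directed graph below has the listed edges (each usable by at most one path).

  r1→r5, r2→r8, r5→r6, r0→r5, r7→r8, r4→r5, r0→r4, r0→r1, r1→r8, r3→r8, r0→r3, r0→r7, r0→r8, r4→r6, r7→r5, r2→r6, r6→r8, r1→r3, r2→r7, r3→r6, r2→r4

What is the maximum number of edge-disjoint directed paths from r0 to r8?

Assign every edge capacity 1; by Menger, the answer equals the max flow.
Path r0→r8 (+1); total 1.
Path r0→r1→r8 (+1); total 2.
Path r0→r3→r8 (+1); total 3.
Path r0→r7→r8 (+1); total 4.
Path r0→r4→r6→r8 (+1); total 5.
No residual r0→r8 path; max flow = 5.
Certifying cut of size 5: {r0→r1, r0→r3, r0→r7, r0→r8, r6→r8}.

5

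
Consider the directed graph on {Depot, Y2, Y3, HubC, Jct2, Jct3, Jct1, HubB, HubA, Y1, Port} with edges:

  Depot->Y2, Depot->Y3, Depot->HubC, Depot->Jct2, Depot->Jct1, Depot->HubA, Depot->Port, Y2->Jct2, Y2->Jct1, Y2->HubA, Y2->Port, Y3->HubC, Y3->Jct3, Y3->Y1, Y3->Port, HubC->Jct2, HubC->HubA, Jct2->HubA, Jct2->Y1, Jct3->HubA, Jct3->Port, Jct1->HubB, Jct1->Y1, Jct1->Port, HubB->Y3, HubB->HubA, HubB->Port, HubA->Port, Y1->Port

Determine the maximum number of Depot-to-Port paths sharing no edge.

6

Assign every edge capacity 1; by Menger, the answer equals the max flow.
Path Depot→Port (+1); total 1.
Path Depot→Y2→Port (+1); total 2.
Path Depot→Y3→Port (+1); total 3.
Path Depot→Jct1→Port (+1); total 4.
Path Depot→HubA→Port (+1); total 5.
Path Depot→Jct2→Y1→Port (+1); total 6.
No residual Depot→Port path; max flow = 6.
Certifying cut of size 6: {Depot→Jct1, Depot→Port, Depot→Y2, Depot→Y3, HubA→Port, Jct2→Y1}.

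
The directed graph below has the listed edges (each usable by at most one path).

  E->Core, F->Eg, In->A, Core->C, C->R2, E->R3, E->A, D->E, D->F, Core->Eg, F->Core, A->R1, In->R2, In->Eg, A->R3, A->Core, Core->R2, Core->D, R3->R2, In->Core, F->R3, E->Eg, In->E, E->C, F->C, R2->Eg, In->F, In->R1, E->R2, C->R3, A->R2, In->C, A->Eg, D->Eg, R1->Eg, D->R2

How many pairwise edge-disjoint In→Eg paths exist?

Assign every edge capacity 1; by Menger, the answer equals the max flow.
Path In→Eg (+1); total 1.
Path In→F→Eg (+1); total 2.
Path In→E→Eg (+1); total 3.
Path In→R1→Eg (+1); total 4.
Path In→A→Eg (+1); total 5.
Path In→Core→Eg (+1); total 6.
Path In→R2→Eg (+1); total 7.
No residual In→Eg path; max flow = 7.
Certifying cut of size 7: {In→A, In→Core, In→E, In→Eg, In→F, In→R1, R2→Eg}.

7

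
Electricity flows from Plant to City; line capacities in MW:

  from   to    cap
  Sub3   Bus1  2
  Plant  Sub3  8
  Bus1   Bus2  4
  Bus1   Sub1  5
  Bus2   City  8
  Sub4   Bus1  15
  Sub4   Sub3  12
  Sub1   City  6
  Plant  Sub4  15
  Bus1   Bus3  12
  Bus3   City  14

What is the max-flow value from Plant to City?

17

Augment Plant→Sub4→Bus1→Bus2→City: bottleneck 4, flow now 4.
Augment Plant→Sub4→Bus1→Sub1→City: bottleneck 5, flow now 9.
Augment Plant→Sub4→Bus1→Bus3→City: bottleneck 6, flow now 15.
Augment Plant→Sub3→Bus1→Bus3→City: bottleneck 2, flow now 17.
No augmenting path remains; maximum flow = 17.
In the residual graph, reachable from Plant: {Plant, Sub3}.
Min-cut edges: Plant→Sub4 (15), Sub3→Bus1 (2); capacity 15 + 2 = 17.
This cut is saturated, so no flow can exceed 17.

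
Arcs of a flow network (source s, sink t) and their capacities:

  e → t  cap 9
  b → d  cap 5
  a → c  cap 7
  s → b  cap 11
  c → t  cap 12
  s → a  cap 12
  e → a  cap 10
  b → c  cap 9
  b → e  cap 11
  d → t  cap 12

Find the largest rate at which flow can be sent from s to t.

Augment s→a→c→t: bottleneck 7, flow now 7.
Augment s→b→c→t: bottleneck 5, flow now 12.
Augment s→b→d→t: bottleneck 5, flow now 17.
Augment s→b→e→t: bottleneck 1, flow now 18.
No augmenting path remains; maximum flow = 18.
In the residual graph, reachable from s: {s, a}.
Min-cut edges: s→b (11), a→c (7); capacity 11 + 7 = 18.
This cut is saturated, so no flow can exceed 18.

18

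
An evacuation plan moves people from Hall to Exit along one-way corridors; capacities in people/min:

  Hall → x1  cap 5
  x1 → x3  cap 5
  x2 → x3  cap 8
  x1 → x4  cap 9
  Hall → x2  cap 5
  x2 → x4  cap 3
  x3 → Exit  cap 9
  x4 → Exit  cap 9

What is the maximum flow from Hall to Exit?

10

Augment Hall→x1→x3→Exit: bottleneck 5, flow now 5.
Augment Hall→x2→x3→Exit: bottleneck 4, flow now 9.
Augment Hall→x2→x4→Exit: bottleneck 1, flow now 10.
No augmenting path remains; maximum flow = 10.
In the residual graph, reachable from Hall: {Hall}.
Min-cut edges: Hall→x1 (5), Hall→x2 (5); capacity 5 + 5 = 10.
This cut is saturated, so no flow can exceed 10.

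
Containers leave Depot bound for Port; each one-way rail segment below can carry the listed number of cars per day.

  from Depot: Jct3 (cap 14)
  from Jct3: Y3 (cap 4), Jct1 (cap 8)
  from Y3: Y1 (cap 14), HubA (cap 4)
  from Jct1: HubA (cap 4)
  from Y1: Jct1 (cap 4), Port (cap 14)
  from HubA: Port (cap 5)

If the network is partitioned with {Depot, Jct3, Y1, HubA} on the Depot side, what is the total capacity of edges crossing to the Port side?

35

Edges leaving {Depot, Jct3, Y1, HubA}: Jct3→Y3 (4), Jct3→Jct1 (8), Y1→Jct1 (4), Y1→Port (14), HubA→Port (5).
Cut capacity = 4 + 8 + 4 + 14 + 5 = 35.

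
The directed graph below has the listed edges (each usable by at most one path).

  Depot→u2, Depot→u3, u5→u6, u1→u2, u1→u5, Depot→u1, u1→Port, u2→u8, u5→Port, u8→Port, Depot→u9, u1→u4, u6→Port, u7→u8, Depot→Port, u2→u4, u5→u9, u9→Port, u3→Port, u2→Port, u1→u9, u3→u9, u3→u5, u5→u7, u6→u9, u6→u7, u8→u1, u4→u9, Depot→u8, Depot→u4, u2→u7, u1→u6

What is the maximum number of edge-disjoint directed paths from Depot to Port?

6

Assign every edge capacity 1; by Menger, the answer equals the max flow.
Path Depot→Port (+1); total 1.
Path Depot→u1→Port (+1); total 2.
Path Depot→u2→Port (+1); total 3.
Path Depot→u3→Port (+1); total 4.
Path Depot→u8→Port (+1); total 5.
Path Depot→u9→Port (+1); total 6.
No residual Depot→Port path; max flow = 6.
Certifying cut of size 6: {Depot→Port, Depot→u1, Depot→u2, Depot→u3, Depot→u8, u9→Port}.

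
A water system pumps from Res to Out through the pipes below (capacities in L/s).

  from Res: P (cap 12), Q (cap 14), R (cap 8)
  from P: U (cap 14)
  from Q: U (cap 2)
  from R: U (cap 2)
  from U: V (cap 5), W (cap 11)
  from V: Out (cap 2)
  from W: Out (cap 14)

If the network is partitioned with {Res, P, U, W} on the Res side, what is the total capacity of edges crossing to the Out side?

Edges leaving {Res, P, U, W}: Res→Q (14), Res→R (8), U→V (5), W→Out (14).
Cut capacity = 14 + 8 + 5 + 14 = 41.

41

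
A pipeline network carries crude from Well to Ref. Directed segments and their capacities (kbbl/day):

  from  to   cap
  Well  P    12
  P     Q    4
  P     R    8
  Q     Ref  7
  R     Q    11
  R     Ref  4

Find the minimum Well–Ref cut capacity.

11

Augment Well→P→Q→Ref: bottleneck 4, flow now 4.
Augment Well→P→R→Ref: bottleneck 4, flow now 8.
Augment Well→P→R→Q→Ref: bottleneck 3, flow now 11.
No augmenting path remains; maximum flow = 11.
By max-flow min-cut, the minimum cut capacity equals the max flow.
In the residual graph, reachable from Well: {Well, P, Q, R}.
Min-cut edges: Q→Ref (7), R→Ref (4); capacity 7 + 4 = 11.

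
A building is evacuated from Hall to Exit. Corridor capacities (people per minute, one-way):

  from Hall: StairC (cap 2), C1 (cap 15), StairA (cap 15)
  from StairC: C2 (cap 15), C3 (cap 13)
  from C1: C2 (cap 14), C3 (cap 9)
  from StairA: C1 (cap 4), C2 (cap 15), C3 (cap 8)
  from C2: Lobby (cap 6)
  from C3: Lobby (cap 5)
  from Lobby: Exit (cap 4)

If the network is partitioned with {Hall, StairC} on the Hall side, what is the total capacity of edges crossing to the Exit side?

58

Edges leaving {Hall, StairC}: Hall→C1 (15), Hall→StairA (15), StairC→C2 (15), StairC→C3 (13).
Cut capacity = 15 + 15 + 15 + 13 = 58.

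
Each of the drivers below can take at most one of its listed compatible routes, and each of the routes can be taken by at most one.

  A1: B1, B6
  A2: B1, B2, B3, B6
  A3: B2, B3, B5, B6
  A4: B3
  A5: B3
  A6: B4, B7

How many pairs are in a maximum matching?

5

Unit-capacity flow: source→left, listed edges, right→sink; max matching = max flow.
Augmenting path A1→B1 (+1); matched 1.
Augmenting path A2→B2 (+1); matched 2.
Augmenting path A3→B3 (+1); matched 3.
Augmenting path A6→B4 (+1); matched 4.
Augmenting path A4→B3→A3→B5 (+1); matched 5.
No augmenting path remains; maximum matching = 5.
König certificate: {A1, A2, A3, A6, B3} is a vertex cover of size 5 (every listed pair touches it), so no matching can be larger.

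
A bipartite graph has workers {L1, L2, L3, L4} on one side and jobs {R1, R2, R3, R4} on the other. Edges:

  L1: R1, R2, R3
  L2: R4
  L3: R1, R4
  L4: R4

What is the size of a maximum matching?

Unit-capacity flow: source→left, listed edges, right→sink; max matching = max flow.
Augmenting path L1→R1 (+1); matched 1.
Augmenting path L2→R4 (+1); matched 2.
Augmenting path L3→R1→L1→R2 (+1); matched 3.
No augmenting path remains; maximum matching = 3.
König certificate: {L1, L3, R4} is a vertex cover of size 3 (every listed pair touches it), so no matching can be larger.

3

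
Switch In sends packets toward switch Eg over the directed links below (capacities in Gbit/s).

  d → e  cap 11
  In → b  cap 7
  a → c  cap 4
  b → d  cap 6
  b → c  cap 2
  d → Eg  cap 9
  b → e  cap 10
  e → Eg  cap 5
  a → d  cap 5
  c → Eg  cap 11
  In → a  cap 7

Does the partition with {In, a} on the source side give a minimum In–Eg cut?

Given cut capacity: 7 + 4 + 5 = 16.
Augment In→a→c→Eg: bottleneck 4, flow now 4.
Augment In→a→d→Eg: bottleneck 3, flow now 7.
Augment In→b→c→Eg: bottleneck 2, flow now 9.
Augment In→b→d→Eg: bottleneck 5, flow now 14.
No augmenting path remains; maximum flow = 14.
In the residual graph, reachable from In: {In}.
Min-cut edges: In→a (7), In→b (7); capacity 7 + 7 = 14.
Cut capacity 16 exceeds the max flow 14, so it is not minimum.

No — its capacity is 16, but the minimum cut has capacity 14.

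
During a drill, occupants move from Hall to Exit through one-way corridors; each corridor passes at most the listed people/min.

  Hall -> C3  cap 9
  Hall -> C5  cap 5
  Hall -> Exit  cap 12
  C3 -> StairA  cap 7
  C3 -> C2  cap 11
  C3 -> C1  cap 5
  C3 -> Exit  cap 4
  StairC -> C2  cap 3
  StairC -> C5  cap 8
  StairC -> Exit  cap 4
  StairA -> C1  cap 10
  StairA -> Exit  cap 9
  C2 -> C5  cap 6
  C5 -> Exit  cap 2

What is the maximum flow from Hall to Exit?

23

Augment Hall→Exit: bottleneck 12, flow now 12.
Augment Hall→C3→Exit: bottleneck 4, flow now 16.
Augment Hall→C5→Exit: bottleneck 2, flow now 18.
Augment Hall→C3→StairA→Exit: bottleneck 5, flow now 23.
No augmenting path remains; maximum flow = 23.
In the residual graph, reachable from Hall: {Hall, C5}.
Min-cut edges: Hall→C3 (9), Hall→Exit (12), C5→Exit (2); capacity 9 + 12 + 2 = 23.
This cut is saturated, so no flow can exceed 23.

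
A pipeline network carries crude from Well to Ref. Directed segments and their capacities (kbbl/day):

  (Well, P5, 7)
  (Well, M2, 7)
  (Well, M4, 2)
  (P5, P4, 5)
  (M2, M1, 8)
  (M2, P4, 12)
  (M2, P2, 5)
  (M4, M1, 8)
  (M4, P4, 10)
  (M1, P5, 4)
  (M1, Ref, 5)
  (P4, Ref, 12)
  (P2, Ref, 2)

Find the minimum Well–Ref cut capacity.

14

Augment Well→P5→P4→Ref: bottleneck 5, flow now 5.
Augment Well→M2→M1→Ref: bottleneck 5, flow now 10.
Augment Well→M2→P4→Ref: bottleneck 2, flow now 12.
Augment Well→M4→P4→Ref: bottleneck 2, flow now 14.
No augmenting path remains; maximum flow = 14.
By max-flow min-cut, the minimum cut capacity equals the max flow.
In the residual graph, reachable from Well: {Well, P5}.
Min-cut edges: Well→M2 (7), Well→M4 (2), P5→P4 (5); capacity 7 + 2 + 5 = 14.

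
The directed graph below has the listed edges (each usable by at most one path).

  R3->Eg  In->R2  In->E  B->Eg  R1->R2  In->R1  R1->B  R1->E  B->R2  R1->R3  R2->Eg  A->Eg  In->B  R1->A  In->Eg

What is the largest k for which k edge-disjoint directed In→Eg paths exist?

Assign every edge capacity 1; by Menger, the answer equals the max flow.
Path In→Eg (+1); total 1.
Path In→B→Eg (+1); total 2.
Path In→R2→Eg (+1); total 3.
Path In→R1→R3→Eg (+1); total 4.
No residual In→Eg path; max flow = 4.
Certifying cut of size 4: {In→B, In→Eg, In→R1, In→R2}.

4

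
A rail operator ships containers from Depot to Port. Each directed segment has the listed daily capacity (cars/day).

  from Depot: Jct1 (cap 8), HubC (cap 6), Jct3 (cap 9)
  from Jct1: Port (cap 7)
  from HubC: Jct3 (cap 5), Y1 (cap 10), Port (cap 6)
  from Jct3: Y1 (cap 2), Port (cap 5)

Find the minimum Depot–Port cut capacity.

18

Augment Depot→Jct1→Port: bottleneck 7, flow now 7.
Augment Depot→HubC→Port: bottleneck 6, flow now 13.
Augment Depot→Jct3→Port: bottleneck 5, flow now 18.
No augmenting path remains; maximum flow = 18.
By max-flow min-cut, the minimum cut capacity equals the max flow.
In the residual graph, reachable from Depot: {Depot, Jct1, Jct3, Y1}.
Min-cut edges: Depot→HubC (6), Jct1→Port (7), Jct3→Port (5); capacity 6 + 7 + 5 = 18.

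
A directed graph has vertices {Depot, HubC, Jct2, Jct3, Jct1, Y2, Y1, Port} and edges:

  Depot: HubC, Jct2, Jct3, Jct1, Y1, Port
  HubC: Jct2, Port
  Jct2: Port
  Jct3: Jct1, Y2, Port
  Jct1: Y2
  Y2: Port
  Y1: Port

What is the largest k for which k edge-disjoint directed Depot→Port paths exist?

6

Assign every edge capacity 1; by Menger, the answer equals the max flow.
Path Depot→Port (+1); total 1.
Path Depot→HubC→Port (+1); total 2.
Path Depot→Jct2→Port (+1); total 3.
Path Depot→Jct3→Port (+1); total 4.
Path Depot→Y1→Port (+1); total 5.
Path Depot→Jct1→Y2→Port (+1); total 6.
No residual Depot→Port path; max flow = 6.
Certifying cut of size 6: {Depot→HubC, Depot→Jct1, Depot→Jct2, Depot→Jct3, Depot→Port, Depot→Y1}.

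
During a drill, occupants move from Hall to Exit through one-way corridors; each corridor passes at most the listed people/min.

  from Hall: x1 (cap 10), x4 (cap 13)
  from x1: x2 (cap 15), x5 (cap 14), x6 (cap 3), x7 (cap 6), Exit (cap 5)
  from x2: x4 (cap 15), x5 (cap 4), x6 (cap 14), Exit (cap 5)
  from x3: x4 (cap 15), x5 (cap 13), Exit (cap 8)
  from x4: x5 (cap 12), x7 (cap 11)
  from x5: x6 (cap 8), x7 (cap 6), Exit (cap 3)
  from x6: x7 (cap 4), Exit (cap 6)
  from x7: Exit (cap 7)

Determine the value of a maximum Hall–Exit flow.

23

Augment Hall→x1→Exit: bottleneck 5, flow now 5.
Augment Hall→x1→x2→Exit: bottleneck 5, flow now 10.
Augment Hall→x4→x5→Exit: bottleneck 3, flow now 13.
Augment Hall→x4→x7→Exit: bottleneck 7, flow now 20.
Augment Hall→x4→x5→x6→Exit: bottleneck 3, flow now 23.
No augmenting path remains; maximum flow = 23.
In the residual graph, reachable from Hall: {Hall}.
Min-cut edges: Hall→x1 (10), Hall→x4 (13); capacity 10 + 13 = 23.
This cut is saturated, so no flow can exceed 23.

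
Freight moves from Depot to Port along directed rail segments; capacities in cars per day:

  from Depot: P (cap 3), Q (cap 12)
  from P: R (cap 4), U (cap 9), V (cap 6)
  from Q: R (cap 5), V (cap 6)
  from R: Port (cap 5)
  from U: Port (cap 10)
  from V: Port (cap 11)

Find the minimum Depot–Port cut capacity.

Augment Depot→P→R→Port: bottleneck 3, flow now 3.
Augment Depot→Q→R→Port: bottleneck 2, flow now 5.
Augment Depot→Q→V→Port: bottleneck 6, flow now 11.
Augment Depot→Q→R→P→U→Port: bottleneck 3, flow now 14. (uses reverse residual edge)
No augmenting path remains; maximum flow = 14.
By max-flow min-cut, the minimum cut capacity equals the max flow.
In the residual graph, reachable from Depot: {Depot, Q}.
Min-cut edges: Depot→P (3), Q→R (5), Q→V (6); capacity 3 + 5 + 6 = 14.

14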